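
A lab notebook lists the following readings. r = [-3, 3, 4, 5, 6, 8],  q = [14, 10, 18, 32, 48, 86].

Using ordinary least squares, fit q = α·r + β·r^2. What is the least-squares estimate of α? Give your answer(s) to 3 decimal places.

α = -0.720

Compute the Gram sums: Σr·r = 159, Σr·r^2 = 917, Σr^2·r^2 = 6435.
And Σr·q = 1196, Σr^2·q = 8536.
Normal equations: [[159, 917]; [917, 6435]]·[α, β]ᵀ = [1196, 8536]ᵀ.
Eliminating β: 6435·(row 1) − 917·(row 2) gives 182276·α = 6435·1196 − 917·8536 = -131252, so α = -32813/45569.
Then β = (8536 − 917·(-32813/45569))/6435 = 65123/45569.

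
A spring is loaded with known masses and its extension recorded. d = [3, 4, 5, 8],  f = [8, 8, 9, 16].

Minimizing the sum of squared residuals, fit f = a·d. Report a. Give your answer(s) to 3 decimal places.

Sums needed: Σd·d = 114.
For Mᵀf: Σd·f = 229.
MᵀM·[a]ᵀ = Mᵀf becomes [[114]]·[a]ᵀ = [229]ᵀ.
Hence a = 229 / 114 ≈ 2.00877.

a = 2.009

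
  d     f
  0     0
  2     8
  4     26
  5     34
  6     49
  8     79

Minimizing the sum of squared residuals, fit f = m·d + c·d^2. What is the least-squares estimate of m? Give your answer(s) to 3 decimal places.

m = 2.457

From the data, Σd·d = 145, Σd·d^2 = 925, Σd^2·d^2 = 6289.
For Aᵀf: Σd·f = 1216, Σd^2·f = 8118.
Normal equations: [[145, 925]; [925, 6289]]·[m, c]ᵀ = [1216, 8118]ᵀ.
det = 145·6289 − 925² = 56280.
m = (1216·6289 − 925·8118)/56280 = 69137/28140; c = (145·8118 − 925·1216)/56280 = 5231/5628.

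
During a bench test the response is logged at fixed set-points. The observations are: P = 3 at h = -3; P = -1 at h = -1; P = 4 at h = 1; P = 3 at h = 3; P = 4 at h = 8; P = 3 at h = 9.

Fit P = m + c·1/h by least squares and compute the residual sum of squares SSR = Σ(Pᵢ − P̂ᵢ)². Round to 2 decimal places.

Sums needed: Σ1 = 6, Σ1/h = 17/72, Σ1/h·1/h = 11665/5184.
Right-hand side: ΣP = 16, Σ1/h·P = 35/6.
MᵀM·[m, c]ᵀ = MᵀP becomes [[6, 17/72]; [17/72, 11665/5184]]·[m, c]ᵀ = [16, 35/6]ᵀ.
Determinant 6·(11665/5184) − (17/72)² = 69701/5184.
m = (16·(11665/5184) − (17/72)·(35/6))/(69701/5184) = 179500/69701; c = (6·(35/6) − (17/72)·16)/(69701/5184) = 161856/69701.
Residuals: 83555/69701, -87345/69701, -62552/69701, -24349/69701, 79072/69701, 11619/69701; SSR = 365900/69701.

SSR = 5.25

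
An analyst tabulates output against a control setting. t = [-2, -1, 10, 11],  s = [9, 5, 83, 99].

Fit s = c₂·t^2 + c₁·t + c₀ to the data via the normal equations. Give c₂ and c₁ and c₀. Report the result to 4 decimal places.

Normal-equation sums: Σt^2·t^2 = 24658, Σt^2·t = 2322, Σt^2 = 226, Σt·t = 226, Σt = 18, Σ1 = 4.
And Σt^2·s = 20320, Σt·s = 1896, Σs = 196.
Normal equations: [[24658, 2322, 226]; [2322, 226, 18]; [226, 18, 4]]·[c₂, c₁, c₀]ᵀ = [20320, 1896, 196]ᵀ.
Solving the 3×3 system (Gaussian elimination) gives c₂ = 5/6, c₁ = -147/290, c₀ = 1826/435.

c₂ = 0.8333, c₁ = -0.5069, c₀ = 4.1977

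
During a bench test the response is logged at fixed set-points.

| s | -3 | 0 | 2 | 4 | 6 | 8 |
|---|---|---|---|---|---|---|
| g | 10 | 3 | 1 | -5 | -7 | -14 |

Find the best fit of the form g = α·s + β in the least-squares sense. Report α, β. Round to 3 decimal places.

Forming AᵀA = [[129, 17]; [17, 6]] and Aᵀg = [-202, -12]ᵀ gives AᵀA·[α, β]ᵀ = Aᵀg.
Δ = 129·6 − 17² = 485.
α = ((-202)·6 − 17·(-12))/485 = -1008/485; β = (129·(-12) − 17·(-202))/485 = 1886/485.

α = -2.078, β = 3.889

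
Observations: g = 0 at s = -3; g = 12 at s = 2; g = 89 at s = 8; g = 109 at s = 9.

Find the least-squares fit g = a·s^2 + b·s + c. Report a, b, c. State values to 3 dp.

Forming MᵀM = [[10754, 1222, 158]; [1222, 158, 16]; [158, 16, 4]] and Mᵀg = [14573, 1717, 210]ᵀ gives MᵀM·[a, b, c]ᵀ = Mᵀg.
Row-reducing yields a = 4039/4229, b = 28209/8458, c = 6064/4229.

a = 0.955, b = 3.335, c = 1.434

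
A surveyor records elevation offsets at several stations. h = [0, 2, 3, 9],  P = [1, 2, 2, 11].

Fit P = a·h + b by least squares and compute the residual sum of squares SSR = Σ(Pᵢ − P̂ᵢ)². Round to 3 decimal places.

SSR = 3.578

From the data, Σh·h = 94, Σh = 14, Σ1 = 4.
And Σh·P = 109, ΣP = 16.
Eliminating b: 4·(row 1) − 14·(row 2) gives 180·a = 4·109 − 14·16 = 212, so a = 53/45.
Then b = (16 − 14·(53/45))/4 = -11/90.
Residuals: 101/90, -7/30, -127/90, 47/90; SSR = 161/45.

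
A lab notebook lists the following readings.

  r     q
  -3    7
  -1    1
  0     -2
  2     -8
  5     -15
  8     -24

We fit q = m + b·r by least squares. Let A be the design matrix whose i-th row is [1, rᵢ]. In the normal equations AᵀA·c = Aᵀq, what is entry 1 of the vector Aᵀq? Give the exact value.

-41

Entry 1 ↔ basis 1, so (Aᵀq)_{1} = Σᵢ qᵢ = (1)·(7) + (1)·(1) + (1)·(-2) + (1)·(-8) + (1)·(-15) + (1)·(-24) = -41.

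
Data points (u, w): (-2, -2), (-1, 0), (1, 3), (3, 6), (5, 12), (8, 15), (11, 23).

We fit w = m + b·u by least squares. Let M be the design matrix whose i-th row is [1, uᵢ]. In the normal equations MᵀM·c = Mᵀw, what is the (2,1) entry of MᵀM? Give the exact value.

Row 2 ↔ basis u, column 1 ↔ basis 1, so (MᵀM)_{2,1} = Σᵢ u = (-2)·(1) + (-1)·(1) + (1)·(1) + (3)·(1) + (5)·(1) + (8)·(1) + (11)·(1) = 25.

25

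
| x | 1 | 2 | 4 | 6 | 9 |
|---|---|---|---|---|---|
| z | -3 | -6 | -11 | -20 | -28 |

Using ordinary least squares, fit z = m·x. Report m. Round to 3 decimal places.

The normal equations are: 138·m = -431.
m = (-431)/138 = -3.12319.

m = -3.123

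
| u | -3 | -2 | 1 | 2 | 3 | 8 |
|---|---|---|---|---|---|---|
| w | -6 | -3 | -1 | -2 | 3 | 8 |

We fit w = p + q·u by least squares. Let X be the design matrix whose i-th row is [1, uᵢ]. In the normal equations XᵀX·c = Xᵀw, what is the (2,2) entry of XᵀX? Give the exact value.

91

Row 2 ↔ basis u, column 2 ↔ basis u, so (XᵀX)_{2,2} = Σᵢ (u)·(u) = (-3)·(-3) + (-2)·(-2) + (1)·(1) + (2)·(2) + (3)·(3) + (8)·(8) = 91.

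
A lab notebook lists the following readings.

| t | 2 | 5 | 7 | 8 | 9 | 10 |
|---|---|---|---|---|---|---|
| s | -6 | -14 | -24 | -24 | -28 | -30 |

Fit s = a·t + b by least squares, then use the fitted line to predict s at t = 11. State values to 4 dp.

ŝ = -33.9377

Compute the Gram sums: Σt·t = 323, Σt = 41, Σ1 = 6.
Moment sums: Σt·s = -994, Σs = -126.
AᵀA·[a, b]ᵀ = Aᵀs becomes [[323, 41]; [41, 6]]·[a, b]ᵀ = [-994, -126]ᵀ.
det = 323·6 − 41² = 257.
a = ((-994)·6 − 41·(-126))/257 = -798/257; b = (323·(-126) − 41·(-994))/257 = 56/257.
At t = 11: ŝ = (-798/257)·(11) + (56/257)·(1) = -8722/257.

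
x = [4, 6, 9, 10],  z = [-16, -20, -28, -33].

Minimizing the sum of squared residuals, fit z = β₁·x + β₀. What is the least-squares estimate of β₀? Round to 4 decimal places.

Normal-equation sums: Σx·x = 233, Σx = 29, Σ1 = 4.
For Aᵀz: Σx·z = -766, Σz = -97.
Normal equations: [[233, 29]; [29, 4]]·[β₁, β₀]ᵀ = [-766, -97]ᵀ.
Eliminating β₀: 4·(row 1) − 29·(row 2) gives 91·β₁ = 4·(-766) − 29·(-97) = -251, so β₁ = -251/91.
Then β₀ = ((-97) − 29·(-251/91))/4 = -387/91.

β₀ = -4.2527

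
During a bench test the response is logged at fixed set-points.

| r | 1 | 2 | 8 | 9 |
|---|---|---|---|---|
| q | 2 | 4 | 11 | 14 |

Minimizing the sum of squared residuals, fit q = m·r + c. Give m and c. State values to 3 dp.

m = 1.380, c = 0.850

The normal equations are: 150·m + 20·c = 224;  20·m + 4·c = 31.
Eliminating c: 4·(row 1) − 20·(row 2) gives 200·m = 4·224 − 20·31 = 276, so m = 69/50.
Then c = (31 − 20·(69/50))/4 = 17/20.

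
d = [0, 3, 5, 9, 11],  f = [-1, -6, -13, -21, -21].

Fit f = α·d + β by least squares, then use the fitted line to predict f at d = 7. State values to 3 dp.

Sums needed: Σd·d = 236, Σd = 28, Σ1 = 5.
For Aᵀf: Σd·f = -503, Σf = -62.
Eliminating β: 5·(row 1) − 28·(row 2) gives 396·α = 5·(-503) − 28·(-62) = -779, so α = -779/396.
Then β = ((-62) − 28·(-779/396))/5 = -137/99.
At d = 7: f̂ = (-779/396)·(7) + (-137/99)·(1) = -6001/396.

f̂ = -15.154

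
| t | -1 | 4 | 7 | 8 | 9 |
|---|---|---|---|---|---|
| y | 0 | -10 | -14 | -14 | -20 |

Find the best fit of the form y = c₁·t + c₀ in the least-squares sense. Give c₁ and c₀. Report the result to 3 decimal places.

c₁ = -1.791, c₀ = -1.926

Entries of AᵀA: Σt·t = 211, Σt = 27, Σ1 = 5.
And Σt·y = -430, Σy = -58.
Eliminating c₀: 5·(row 1) − 27·(row 2) gives 326·c₁ = 5·(-430) − 27·(-58) = -584, so c₁ = -292/163.
Then c₀ = ((-58) − 27·(-292/163))/5 = -314/163.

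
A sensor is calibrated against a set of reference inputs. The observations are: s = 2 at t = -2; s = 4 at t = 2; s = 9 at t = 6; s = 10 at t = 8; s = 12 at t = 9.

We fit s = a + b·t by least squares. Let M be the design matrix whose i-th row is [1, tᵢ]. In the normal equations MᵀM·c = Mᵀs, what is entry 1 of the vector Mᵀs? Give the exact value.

Entry 1 ↔ basis 1, so (Mᵀs)_{1} = Σᵢ sᵢ = (1)·(2) + (1)·(4) + (1)·(9) + (1)·(10) + (1)·(12) = 37.

37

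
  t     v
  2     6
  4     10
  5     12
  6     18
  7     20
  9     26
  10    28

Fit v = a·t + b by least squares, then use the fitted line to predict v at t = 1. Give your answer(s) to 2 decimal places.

v̂ = 2.12

Entries of AᵀA: Σt·t = 311, Σt = 43, Σ1 = 7.
And Σt·v = 874, Σv = 120.
Normal equations: [[311, 43]; [43, 7]]·[a, b]ᵀ = [874, 120]ᵀ.
Eliminating b: 7·(row 1) − 43·(row 2) gives 328·a = 7·874 − 43·120 = 958, so a = 479/164.
Then b = (120 − 43·(479/164))/7 = -131/164.
At t = 1: v̂ = (479/164)·(1) + (-131/164)·(1) = 87/41.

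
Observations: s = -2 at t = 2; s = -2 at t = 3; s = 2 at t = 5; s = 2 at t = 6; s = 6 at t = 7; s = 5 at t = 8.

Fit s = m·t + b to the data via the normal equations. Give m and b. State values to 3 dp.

Entries of MᵀM: Σt·t = 187, Σt = 31, Σ1 = 6.
Moment sums: Σt·s = 94, Σs = 11.
Normal equations: [[187, 31]; [31, 6]]·[m, b]ᵀ = [94, 11]ᵀ.
Eliminating b: 6·(row 1) − 31·(row 2) gives 161·m = 6·94 − 31·11 = 223, so m = 223/161.
Then b = (11 − 31·(223/161))/6 = -857/161.

m = 1.385, b = -5.323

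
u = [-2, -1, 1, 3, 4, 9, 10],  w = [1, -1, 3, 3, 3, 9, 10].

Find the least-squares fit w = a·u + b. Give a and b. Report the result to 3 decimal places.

Normal-equation sums: Σu·u = 212, Σu = 24, Σ1 = 7.
And Σu·w = 204, Σw = 28.
Normal equations: [[212, 24]; [24, 7]]·[a, b]ᵀ = [204, 28]ᵀ.
det = 212·7 − 24² = 908.
a = (204·7 − 24·28)/908 = 189/227; b = (212·28 − 24·204)/908 = 260/227.

a = 0.833, b = 1.145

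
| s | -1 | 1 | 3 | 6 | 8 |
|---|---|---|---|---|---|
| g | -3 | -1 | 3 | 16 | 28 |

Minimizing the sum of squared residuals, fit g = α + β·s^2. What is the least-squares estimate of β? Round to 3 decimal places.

β = 0.477

The normal system XᵀX·[α, β]ᵀ = Xᵀg is [[5, 111]; [111, 5475]]·[α, β]ᵀ = [43, 2391]ᵀ.
Eliminating β: 5475·(row 1) − 111·(row 2) gives 15054·α = 5475·43 − 111·2391 = -29976, so α = -4996/2509.
Then β = (2391 − 111·(-4996/2509))/5475 = 1197/2509.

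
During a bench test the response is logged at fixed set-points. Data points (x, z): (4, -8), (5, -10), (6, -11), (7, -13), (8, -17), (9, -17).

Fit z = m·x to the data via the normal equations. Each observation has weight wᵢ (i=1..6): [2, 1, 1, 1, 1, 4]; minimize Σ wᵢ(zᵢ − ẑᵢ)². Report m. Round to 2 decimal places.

m = -1.92

Entries of MᵀWM: Σwᵢ·x·x = 530.
And Σwᵢ·x·z = -1019.
So MᵀWM·[m]ᵀ = MᵀWz: [[530]]·[m]ᵀ = [-1019]ᵀ.
Hence m = -1019 / 530 ≈ -1.92264.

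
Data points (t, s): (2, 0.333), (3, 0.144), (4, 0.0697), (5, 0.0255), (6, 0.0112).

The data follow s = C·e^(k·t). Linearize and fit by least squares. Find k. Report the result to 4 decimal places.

k = -0.8516

With ln sᵢ as the transformed response and tᵢ as the regressor:
AᵀA = [[90.0000, 20.0000]; [20.0000, 5]], rhs = [-63.9637, -13.8620]ᵀ  (here Σt = 20.0000, Σ(t)² = 90.0000, Σln s = -13.8620, Σt·ln s = -63.9637).
Slope k = (n·Σt·ln s − Σt·Σln s)/(n·Σ(t)² − (Σt)²) = (5·-63.9637 − 20.0000·-13.8620)/50.0000 = -0.85156; ln C = (Σln s − k·Σt)/n = 0.63383.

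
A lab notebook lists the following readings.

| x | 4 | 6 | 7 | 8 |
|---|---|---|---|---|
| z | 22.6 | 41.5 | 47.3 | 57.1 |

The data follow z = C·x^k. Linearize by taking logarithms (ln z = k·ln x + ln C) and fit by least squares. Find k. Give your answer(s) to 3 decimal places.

With ln zᵢ as the transformed response and ln xᵢ as the regressor:
XᵀX = [[13.2429, 7.2034]; [7.2034, 4]], rhs = [26.9133, 14.7450]ᵀ  (here Σln x = 7.2034, Σ(ln x)² = 13.2429, Σln z = 14.7450, Σln x·ln z = 26.9133).
Solving (det = 1.0824): k = 1.32974, ln C = 1.29157.

k = 1.330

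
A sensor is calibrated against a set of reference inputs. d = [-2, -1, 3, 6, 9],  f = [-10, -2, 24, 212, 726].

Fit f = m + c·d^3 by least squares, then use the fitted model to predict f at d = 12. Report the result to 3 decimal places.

f̂ = 1723.015

With design matrix A, AᵀA = [[5, 963]; [963, 578891]] and Aᵀf = [950, 575776]ᵀ.
Δ = 5·578891 − 963² = 1967086.
m = (950·578891 − 963·575776)/1967086 = -2262919/983543; c = (5·575776 − 963·950)/1967086 = 982015/983543.
At d = 12: f̂ = (-2262919/983543)·(1) + (982015/983543)·(1728) = 1694659001/983543.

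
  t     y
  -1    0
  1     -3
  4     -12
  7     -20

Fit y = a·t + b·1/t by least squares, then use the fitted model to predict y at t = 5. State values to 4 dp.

MᵀM·[a, b]ᵀ = Mᵀy reads: 67·a + 4·b = -191;  4·a + (1633/784)·b = -62/7.
(Σt·t = 67, Σt·1/t = 4, Σ1/t·1/t = 1633/784, Σt·y = -191, Σ1/t·y = -62/7.)
Determinant 67·(1633/784) − 4² = 96867/784.
a = ((-191)·(1633/784) − 4·(-62/7))/(96867/784) = -94709/32289; b = (67·(-62/7) − 4·(-191))/(96867/784) = 44576/32289.
At t = 5: ŷ = (-94709/32289)·(5) + (44576/32289)·(1/5) = -774383/53815.

ŷ = -14.3897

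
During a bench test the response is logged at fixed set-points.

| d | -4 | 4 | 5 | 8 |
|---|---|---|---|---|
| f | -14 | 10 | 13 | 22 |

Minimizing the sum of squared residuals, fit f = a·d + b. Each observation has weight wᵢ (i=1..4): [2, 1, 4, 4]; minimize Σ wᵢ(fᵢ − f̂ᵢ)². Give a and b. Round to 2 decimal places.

Entries of MᵀWM: Σwᵢ·d·d = 404, Σwᵢ·d = 48, Σwᵢ·1 = 11.
Moment sums: Σwᵢ·d·f = 1116, Σwᵢ·f = 122.
Determinant 404·11 − 48² = 2140.
a = (1116·11 − 48·122)/2140 = 3; b = (404·122 − 48·1116)/2140 = -2.

a = 3.00, b = -2.00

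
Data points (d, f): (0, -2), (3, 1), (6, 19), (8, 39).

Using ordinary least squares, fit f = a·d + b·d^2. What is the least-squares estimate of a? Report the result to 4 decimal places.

MᵀM·[a, b]ᵀ = Mᵀf reads: 109·a + 755·b = 429;  755·a + 5473·b = 3189.
(Σd·d = 109, Σd·d^2 = 755, Σd^2·d^2 = 5473, Σd·f = 429, Σd^2·f = 3189.)
Determinant 109·5473 − 755² = 26532.
a = (429·5473 − 755·3189)/26532 = -3321/1474; b = (109·3189 − 755·429)/26532 = 1317/1474.

a = -2.2531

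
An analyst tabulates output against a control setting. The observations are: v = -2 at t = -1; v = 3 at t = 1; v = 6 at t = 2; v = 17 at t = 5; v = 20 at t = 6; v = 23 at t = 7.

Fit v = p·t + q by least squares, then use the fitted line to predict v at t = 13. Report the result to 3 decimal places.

v̂ = 42.453

Forming MᵀM = [[116, 20]; [20, 6]] and Mᵀv = [383, 67]ᵀ gives MᵀM·[p, q]ᵀ = Mᵀv.
Eliminating q: 6·(row 1) − 20·(row 2) gives 296·p = 6·383 − 20·67 = 958, so p = 479/148.
Then q = (67 − 20·(479/148))/6 = 14/37.
At t = 13: v̂ = (479/148)·(13) + (14/37)·(1) = 6283/148.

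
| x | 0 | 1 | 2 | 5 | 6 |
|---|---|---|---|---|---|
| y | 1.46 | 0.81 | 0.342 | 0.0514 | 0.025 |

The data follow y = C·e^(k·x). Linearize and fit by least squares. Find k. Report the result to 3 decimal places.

k = -0.677

Taking logs, ln y = k·x + ln C, so regress ln y on x.
Σx = 14.0000, Σ(x)² = 66.0000, Σln y = -7.5622, Σx·ln y = -39.3305.
Equations: 66.0000·k + 14.0000·ln C = -39.3305;  14.0000·k + 5·ln C = -7.5622.
Δ = 66.0000·5 − (14.0000)² = 134.0000; k = (-39.3305·5 − 14.0000·-7.5622)/134.0000 = -0.67747, ln C = (66.0000·-7.5622 − 14.0000·-39.3305)/134.0000 = 0.38448.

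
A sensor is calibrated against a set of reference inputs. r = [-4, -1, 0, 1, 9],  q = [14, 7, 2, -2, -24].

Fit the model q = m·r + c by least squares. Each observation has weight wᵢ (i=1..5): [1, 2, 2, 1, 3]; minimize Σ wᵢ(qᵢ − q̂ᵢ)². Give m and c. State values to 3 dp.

m = -2.965, c = 2.581

Normal-equation sums: Σwᵢ·r·r = 262, Σwᵢ·r = 22, Σwᵢ·1 = 9.
And Σwᵢ·r·q = -720, Σwᵢ·q = -42.
Normal equations: [[262, 22]; [22, 9]]·[m, c]ᵀ = [-720, -42]ᵀ.
det = 262·9 − 22² = 1874.
m = ((-720)·9 − 22·(-42))/1874 = -2778/937; c = (262·(-42) − 22·(-720))/1874 = 2418/937.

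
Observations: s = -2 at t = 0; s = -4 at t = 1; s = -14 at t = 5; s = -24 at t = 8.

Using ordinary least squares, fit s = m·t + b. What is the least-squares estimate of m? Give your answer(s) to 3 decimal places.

Normal-equation sums: Σt·t = 90, Σt = 14, Σ1 = 4.
Right-hand side: Σt·s = -266, Σs = -44.
Normal equations: [[90, 14]; [14, 4]]·[m, b]ᵀ = [-266, -44]ᵀ.
det = 90·4 − 14² = 164.
m = ((-266)·4 − 14·(-44))/164 = -112/41; b = (90·(-44) − 14·(-266))/164 = -59/41.

m = -2.732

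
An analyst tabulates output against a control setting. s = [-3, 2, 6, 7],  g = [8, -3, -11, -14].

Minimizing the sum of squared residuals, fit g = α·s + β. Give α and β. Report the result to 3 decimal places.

α = -2.161, β = 1.484

Normal-equation sums: Σs·s = 98, Σs = 12, Σ1 = 4.
And Σs·g = -194, Σg = -20.
Normal equations: [[98, 12]; [12, 4]]·[α, β]ᵀ = [-194, -20]ᵀ.
Eliminating β: 4·(row 1) − 12·(row 2) gives 248·α = 4·(-194) − 12·(-20) = -536, so α = -67/31.
Then β = ((-20) − 12·(-67/31))/4 = 46/31.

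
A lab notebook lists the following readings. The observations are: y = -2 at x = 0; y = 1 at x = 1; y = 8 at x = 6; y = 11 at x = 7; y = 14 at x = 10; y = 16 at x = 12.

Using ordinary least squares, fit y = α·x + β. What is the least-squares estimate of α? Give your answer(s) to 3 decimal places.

AᵀA·[α, β]ᵀ = Aᵀy reads: 330·α + 36·β = 458;  36·α + 6·β = 48.
det = 330·6 − 36² = 684.
α = (458·6 − 36·48)/684 = 85/57; β = (330·48 − 36·458)/684 = -18/19.

α = 1.491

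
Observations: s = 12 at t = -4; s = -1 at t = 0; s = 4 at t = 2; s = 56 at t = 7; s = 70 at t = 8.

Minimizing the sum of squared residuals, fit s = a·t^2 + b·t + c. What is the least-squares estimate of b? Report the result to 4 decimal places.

b = 0.8154

Forming MᵀM = [[6769, 799, 133]; [799, 133, 13]; [133, 13, 5]] and Mᵀs = [7432, 912, 141]ᵀ gives MᵀM·[a, b, c]ᵀ = Mᵀs.
Inverting the 3×3 Gram matrix, [a, b, c]ᵀ = [295049/287862, 234715/287862, -56809/47977]ᵀ.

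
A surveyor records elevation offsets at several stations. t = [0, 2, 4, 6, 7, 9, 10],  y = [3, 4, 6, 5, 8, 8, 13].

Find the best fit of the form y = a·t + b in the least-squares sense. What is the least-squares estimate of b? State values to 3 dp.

Normal-equation sums: Σt·t = 286, Σt = 38, Σ1 = 7.
Right-hand side: Σt·y = 320, Σy = 47.
So XᵀX·[a, b]ᵀ = Xᵀy: [[286, 38]; [38, 7]]·[a, b]ᵀ = [320, 47]ᵀ.
det = 286·7 − 38² = 558.
a = (320·7 − 38·47)/558 = 227/279; b = (286·47 − 38·320)/558 = 641/279.

b = 2.297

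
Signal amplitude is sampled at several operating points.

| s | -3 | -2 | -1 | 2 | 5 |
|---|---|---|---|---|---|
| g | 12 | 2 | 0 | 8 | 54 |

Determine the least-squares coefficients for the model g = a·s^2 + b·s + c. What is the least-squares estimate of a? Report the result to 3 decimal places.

a = 1.970

The normal system AᵀA·[a, b, c]ᵀ = Aᵀg is [[739, 97, 43]; [97, 43, 1]; [43, 1, 5]]·[a, b, c]ᵀ = [1498, 246, 76]ᵀ.
Row-reducing yields a = 2459/1248, b = 127/96, c = -209/104.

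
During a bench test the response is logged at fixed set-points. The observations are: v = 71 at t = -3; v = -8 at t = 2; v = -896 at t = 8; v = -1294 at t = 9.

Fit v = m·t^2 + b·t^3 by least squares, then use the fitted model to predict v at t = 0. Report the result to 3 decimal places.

From the data, Σt^2·t^2 = 10754, Σt^2·t^3 = 91606, Σt^3·t^3 = 794378.
And Σt^2·v = -161551, Σt^3·v = -1404059.
XᵀX·[m, b]ᵀ = Xᵀv becomes [[10754, 91606]; [91606, 794378]]·[m, b]ᵀ = [-161551, -1404059]ᵀ.
Δ = 10754·794378 − 91606² = 151081776.
m = ((-161551)·794378 − 91606·(-1404059))/151081776 = 7990791/4196716; b = (10754·(-1404059) − 91606·(-161551))/151081776 = -8339155/4196716.
At t = 0: v̂ = (7990791/4196716)·(0) + (-8339155/4196716)·(0) = 0.

v̂ = 0.000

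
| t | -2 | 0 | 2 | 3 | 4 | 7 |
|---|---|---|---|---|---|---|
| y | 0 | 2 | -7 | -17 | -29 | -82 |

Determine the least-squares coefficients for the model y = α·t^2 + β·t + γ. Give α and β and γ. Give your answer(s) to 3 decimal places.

α = -1.444, β = -1.910, γ = 2.026

Setting ∂/∂α … = 0 gives: 2770·α + 434·β + 82·γ = -4663;  434·α + 82·β + 14·γ = -755;  82·α + 14·β + 6·γ = -133.
(Σt^2·t^2 = 2770, Σt^2·t = 434, Σt^2 = 82, Σt·t = 82, Σt = 14, Σ1 = 6, Σt^2·y = -4663, Σt·y = -755, Σy = -133.)
Solving the 3×3 system (Gaussian elimination) gives α = -2029/1405, β = -5367/2810, γ = 2847/1405.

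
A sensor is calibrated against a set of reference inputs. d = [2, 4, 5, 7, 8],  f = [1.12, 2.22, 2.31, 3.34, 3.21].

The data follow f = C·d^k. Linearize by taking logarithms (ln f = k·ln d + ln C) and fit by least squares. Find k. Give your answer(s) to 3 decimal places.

k = 0.788

Taking logs, ln f = k·ln d + ln C, so regress ln f on ln d.
AᵀA = [[13.1032, 7.7142]; [7.7142, 5]], rhs = [7.3035, 4.1203]ᵀ  (here Σln d = 7.7142, Σ(ln d)² = 13.1032, Σln f = 4.1203, Σln d·ln f = 7.3035).
Δ = 13.1032·5 − (7.7142)² = 6.0066; k = (7.3035·5 − 7.7142·4.1203)/6.0066 = 0.78788, ln C = (13.1032·4.1203 − 7.7142·7.3035)/6.0066 = -0.39152.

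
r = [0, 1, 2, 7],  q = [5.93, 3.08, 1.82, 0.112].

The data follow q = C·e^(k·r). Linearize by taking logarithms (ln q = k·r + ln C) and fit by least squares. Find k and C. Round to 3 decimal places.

Taking logs, ln q = k·r + ln C, so regress ln q on r.
XᵀX = [[54.0000, 10.0000]; [10.0000, 4]], rhs = [-13.0022, 1.3145]ᵀ  (here Σr = 10.0000, Σ(r)² = 54.0000, Σln q = 1.3145, Σr·ln q = -13.0022).
Δ = 54.0000·4 − (10.0000)² = 116.0000; k = (-13.0022·4 − 10.0000·1.3145)/116.0000 = -0.56167, ln C = (54.0000·1.3145 − 10.0000·-13.0022)/116.0000 = 1.73282, so C = exp(1.73282) = 5.65657.

k = -0.562, C = 5.657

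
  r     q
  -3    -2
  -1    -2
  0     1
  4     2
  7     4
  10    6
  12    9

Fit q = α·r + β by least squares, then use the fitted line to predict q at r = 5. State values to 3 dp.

q̂ = 3.164

The normal system MᵀM·[α, β]ᵀ = Mᵀq is [[319, 29]; [29, 7]]·[α, β]ᵀ = [212, 18]ᵀ.
Δ = 319·7 − 29² = 1392.
α = (212·7 − 29·18)/1392 = 481/696; β = (319·18 − 29·212)/1392 = -7/24.
At r = 5: q̂ = (481/696)·(5) + (-7/24)·(1) = 367/116.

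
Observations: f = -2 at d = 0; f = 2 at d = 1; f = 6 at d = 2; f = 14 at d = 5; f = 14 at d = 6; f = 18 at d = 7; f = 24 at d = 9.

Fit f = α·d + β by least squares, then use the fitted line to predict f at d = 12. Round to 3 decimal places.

f̂ = 31.941

The normal system MᵀM·[α, β]ᵀ = Mᵀf is [[196, 30]; [30, 7]]·[α, β]ᵀ = [510, 76]ᵀ.
Eliminating β: 7·(row 1) − 30·(row 2) gives 472·α = 7·510 − 30·76 = 1290, so α = 645/236.
Then β = (76 − 30·(645/236))/7 = -101/118.
At d = 12: f̂ = (645/236)·(12) + (-101/118)·(1) = 3769/118.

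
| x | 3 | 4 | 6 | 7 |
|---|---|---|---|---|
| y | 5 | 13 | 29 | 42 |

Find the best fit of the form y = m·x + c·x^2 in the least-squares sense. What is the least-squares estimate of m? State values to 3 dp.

AᵀA·[m, c]ᵀ = Aᵀy reads: 110·m + 650·c = 535;  650·m + 4034·c = 3355.
Determinant 110·4034 − 650² = 21240.
m = (535·4034 − 650·3355)/21240 = -188/177; c = (110·3355 − 650·535)/21240 = 355/354.

m = -1.062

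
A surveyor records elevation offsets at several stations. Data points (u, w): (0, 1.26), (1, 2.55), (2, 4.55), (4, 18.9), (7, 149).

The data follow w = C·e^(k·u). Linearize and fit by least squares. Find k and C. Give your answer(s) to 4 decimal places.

With ln wᵢ as the transformed response and uᵢ as the regressor:
Sums: Σu = 14.0000, Σ(u)² = 70.0000, Σln w = 10.6254, Σu·ln w = 50.7506.
Normal system: [[70.0000, 14.0000]; [14.0000, 5]]·[k, ln C]ᵀ = [50.7506, 10.6254]ᵀ.
Δ = 70.0000·5 − (14.0000)² = 154.0000; k = (50.7506·5 − 14.0000·10.6254)/154.0000 = 0.68180, ln C = (70.0000·10.6254 − 14.0000·50.7506)/154.0000 = 0.21605, so C = exp(0.21605) = 1.24117.

k = 0.6818, C = 1.2412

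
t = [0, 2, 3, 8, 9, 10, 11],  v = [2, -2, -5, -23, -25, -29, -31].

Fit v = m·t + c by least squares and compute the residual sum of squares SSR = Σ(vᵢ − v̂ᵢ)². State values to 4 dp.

Sums needed: Σt·t = 379, Σt = 43, Σ1 = 7.
Moment sums: Σt·v = -1059, Σv = -113.
XᵀX·[m, c]ᵀ = Xᵀv becomes [[379, 43]; [43, 7]]·[m, c]ᵀ = [-1059, -113]ᵀ.
Determinant 379·7 − 43² = 804.
m = ((-1059)·7 − 43·(-113))/804 = -1277/402; c = (379·(-113) − 43·(-1059))/804 = 1355/402.
Residuals: -551/402, 395/402, 233/201, -385/402, 44/201, -81/134, 115/201; SSR = 1175/201.

SSR = 5.8458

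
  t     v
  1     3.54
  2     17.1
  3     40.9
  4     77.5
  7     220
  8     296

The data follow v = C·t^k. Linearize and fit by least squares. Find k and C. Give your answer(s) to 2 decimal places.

Taking logs, ln v = k·ln t + ln C, so regress ln v on ln t.
AᵀA = [[11.7199, 7.2034]; [7.2034, 6]], rhs = [34.4040, 23.2486]ᵀ  (here Σln t = 7.2034, Σ(ln t)² = 11.7199, Σln v = 23.2486, Σln t·ln v = 34.4040).
Δ = 11.7199·6 − (7.2034)² = 18.4301; k = (34.4040·6 − 7.2034·23.2486)/18.4301 = 2.11367, ln C = (11.7199·23.2486 − 7.2034·34.4040)/18.4301 = 1.33716, so C = exp(1.33716) = 3.80822.

k = 2.11, C = 3.81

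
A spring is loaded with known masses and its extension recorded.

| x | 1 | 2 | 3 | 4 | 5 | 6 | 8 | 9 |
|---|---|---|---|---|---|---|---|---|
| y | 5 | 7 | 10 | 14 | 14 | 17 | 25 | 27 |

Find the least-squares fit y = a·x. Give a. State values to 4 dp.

a = 3.0508

Forming MᵀM = [[236]] and Mᵀy = [720]ᵀ gives MᵀM·[a]ᵀ = Mᵀy.
a = 720/236 = 3.05085.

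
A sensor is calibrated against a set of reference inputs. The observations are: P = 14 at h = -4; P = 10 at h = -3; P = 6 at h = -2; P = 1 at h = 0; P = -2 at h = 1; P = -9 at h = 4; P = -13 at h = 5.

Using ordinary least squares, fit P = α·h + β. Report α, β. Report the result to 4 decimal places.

The normal system MᵀM·[α, β]ᵀ = MᵀP is [[71, 1]; [1, 7]]·[α, β]ᵀ = [-201, 7]ᵀ.
det = 71·7 − 1² = 496.
α = ((-201)·7 − 1·7)/496 = -707/248; β = (71·7 − 1·(-201))/496 = 349/248.

α = -2.8508, β = 1.4073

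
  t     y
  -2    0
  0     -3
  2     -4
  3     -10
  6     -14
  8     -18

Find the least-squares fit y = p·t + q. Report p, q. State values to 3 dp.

p = -1.847, q = -2.932

Setting ∂/∂p … = 0 gives: 117·p + 17·q = -266;  17·p + 6·q = -49.
Δ = 117·6 − 17² = 413.
p = ((-266)·6 − 17·(-49))/413 = -109/59; q = (117·(-49) − 17·(-266))/413 = -173/59.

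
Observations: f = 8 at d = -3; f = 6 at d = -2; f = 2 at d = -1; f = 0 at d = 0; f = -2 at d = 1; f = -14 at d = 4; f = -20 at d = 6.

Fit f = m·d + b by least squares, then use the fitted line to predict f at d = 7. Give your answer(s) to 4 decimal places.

f̂ = -22.8468

The normal system MᵀM·[m, b]ᵀ = Mᵀf is [[67, 5]; [5, 7]]·[m, b]ᵀ = [-216, -20]ᵀ.
det = 67·7 − 5² = 444.
m = ((-216)·7 − 5·(-20))/444 = -353/111; b = (67·(-20) − 5·(-216))/444 = -65/111.
At d = 7: f̂ = (-353/111)·(7) + (-65/111)·(1) = -2536/111.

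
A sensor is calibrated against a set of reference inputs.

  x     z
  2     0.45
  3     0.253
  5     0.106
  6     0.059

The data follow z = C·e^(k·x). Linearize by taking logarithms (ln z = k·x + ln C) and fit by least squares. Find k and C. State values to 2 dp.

k = -0.49, C = 1.18

Taking logs, ln z = k·x + ln C, so regress ln z on x.
AᵀA = [[74.0000, 16.0000]; [16.0000, 4]], rhs = [-33.9230, -7.2474]ᵀ  (here Σx = 16.0000, Σ(x)² = 74.0000, Σln z = -7.2474, Σx·ln z = -33.9230).
Slope k = (n·Σx·ln z − Σx·Σln z)/(n·Σ(x)² − (Σx)²) = (4·-33.9230 − 16.0000·-7.2474)/40.0000 = -0.49334; ln C = (Σln z − k·Σx)/n = 0.16150, so C = exp(0.16150) = 1.17527.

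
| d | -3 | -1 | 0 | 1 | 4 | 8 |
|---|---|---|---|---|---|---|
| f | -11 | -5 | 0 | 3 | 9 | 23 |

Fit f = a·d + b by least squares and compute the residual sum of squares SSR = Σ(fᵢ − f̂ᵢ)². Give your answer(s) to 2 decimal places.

SSR = 7.33

Normal-equation sums: Σd·d = 91, Σd = 9, Σ1 = 6.
Right-hand side: Σd·f = 261, Σf = 19.
Normal equations: [[91, 9]; [9, 6]]·[a, b]ᵀ = [261, 19]ᵀ.
Eliminating b: 6·(row 1) − 9·(row 2) gives 465·a = 6·261 − 9·19 = 1395, so a = 3.
Then b = (19 − 9·3)/6 = -4/3.
Residuals: -2/3, -2/3, 4/3, 4/3, -5/3, 1/3; SSR = 22/3.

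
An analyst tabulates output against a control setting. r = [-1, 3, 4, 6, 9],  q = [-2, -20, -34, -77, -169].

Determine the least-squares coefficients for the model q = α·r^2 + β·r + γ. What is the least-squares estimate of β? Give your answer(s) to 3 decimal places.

The normal system MᵀM·[α, β, γ]ᵀ = Mᵀq is [[8195, 1035, 143]; [1035, 143, 21]; [143, 21, 5]]·[α, β, γ]ᵀ = [-17187, -2177, -302]ᵀ.
Inverting the 3×3 Gram matrix, [α, β, γ]ᵀ = [-184583/90654, -13293/30218, -14468/45327]ᵀ.

β = -0.440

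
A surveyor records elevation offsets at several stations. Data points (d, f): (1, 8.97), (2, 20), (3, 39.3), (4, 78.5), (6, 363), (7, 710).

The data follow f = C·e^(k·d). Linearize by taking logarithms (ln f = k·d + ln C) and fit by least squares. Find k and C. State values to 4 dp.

k = 0.7275, C = 4.4456

With ln fᵢ as the transformed response and dᵢ as the regressor:
Σd = 23.0000, Σ(d)² = 115.0000, Σln f = 25.6836, Σd·ln f = 117.9747.
Equations: 115.0000·k + 23.0000·ln C = 117.9747;  23.0000·k + 6·ln C = 25.6836.
Slope k = (n·Σd·ln f − Σd·Σln f)/(n·Σ(d)² − (Σd)²) = (6·117.9747 − 23.0000·25.6836)/161.0000 = 0.72749; ln C = (Σln f − k·Σd)/n = 1.49191, so C = exp(1.49191) = 4.44557.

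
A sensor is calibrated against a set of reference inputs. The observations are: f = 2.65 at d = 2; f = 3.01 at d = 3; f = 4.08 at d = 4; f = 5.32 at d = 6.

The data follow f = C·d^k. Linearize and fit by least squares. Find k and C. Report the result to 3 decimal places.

k = 0.661, C = 1.595

Let Y = ln f. Fitting Y = k·ln d + ln C by least squares:
Σln d = 4.9698, Σ(ln d)² = 6.8196, Σln f = 5.1541, Σln d·ln f = 6.8303.
Normal system: [[6.8196, 4.9698]; [4.9698, 4]]·[k, ln C]ᵀ = [6.8303, 5.1541]ᵀ.
Solving (det = 2.5794): k = 0.66150, ln C = 0.46664, so C = exp(0.46664) = 1.59463.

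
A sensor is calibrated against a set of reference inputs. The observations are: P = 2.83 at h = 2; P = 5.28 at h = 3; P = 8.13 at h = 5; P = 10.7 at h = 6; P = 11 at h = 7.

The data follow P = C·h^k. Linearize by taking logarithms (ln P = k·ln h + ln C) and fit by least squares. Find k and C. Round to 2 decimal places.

With ln Pᵢ as the transformed response and ln hᵢ as the regressor:
XᵀX = [[11.2747, 7.1389]; [7.1389, 5]], rhs = [14.8347, 9.5679]ᵀ  (here Σln h = 7.1389, Σ(ln h)² = 11.2747, Σln P = 9.5679, Σln h·ln P = 14.8347).
Solving (det = 5.4099): k = 1.08500, ln C = 0.36444, so C = exp(0.36444) = 1.43971.

k = 1.09, C = 1.44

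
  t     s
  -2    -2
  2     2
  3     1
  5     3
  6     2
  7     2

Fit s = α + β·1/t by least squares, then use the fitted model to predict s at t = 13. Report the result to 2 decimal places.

From the data, Σ1 = 6, Σ1/t = 59/70, Σ1/t·1/t = 30839/44100.
For Aᵀs: Σs = 8, Σ1/t·s = 373/105.
AᵀA·[α, β]ᵀ = Aᵀs becomes [[6, 59/70]; [59/70, 30839/44100]]·[α, β]ᵀ = [8, 373/105]ᵀ.
Eliminating β: (30839/44100)·(row 1) − (59/70)·(row 2) gives (10247/2940)·α = (30839/44100)·8 − (59/70)·(373/105) = 11467/4410, so α = 22934/30741.
Then β = ((373/105) − (59/70)·(22934/30741))/(30839/44100) = 42840/10247.
At t = 13: ŝ = (22934/30741)·(1) + (42840/10247)·(1/13) = 426662/399633.

ŝ = 1.07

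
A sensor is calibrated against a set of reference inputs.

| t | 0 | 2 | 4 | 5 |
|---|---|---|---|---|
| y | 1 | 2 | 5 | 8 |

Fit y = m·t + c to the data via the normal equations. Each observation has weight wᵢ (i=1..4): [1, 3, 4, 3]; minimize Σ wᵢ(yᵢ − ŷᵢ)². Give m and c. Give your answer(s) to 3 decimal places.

m = 1.524, c = -0.490

Forming XᵀWX = [[151, 37]; [37, 11]] and XᵀWy = [212, 51]ᵀ gives XᵀWX·[m, c]ᵀ = XᵀWy.
det = 151·11 − 37² = 292.
m = (212·11 − 37·51)/292 = 445/292; c = (151·51 − 37·212)/292 = -143/292.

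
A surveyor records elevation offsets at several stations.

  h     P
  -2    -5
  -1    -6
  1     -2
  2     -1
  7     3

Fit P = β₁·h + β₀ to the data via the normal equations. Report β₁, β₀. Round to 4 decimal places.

β₁ = 0.9837, β₀ = -3.5772

Entries of XᵀX: Σh·h = 59, Σh = 7, Σ1 = 5.
Right-hand side: Σh·P = 33, ΣP = -11.
Δ = 59·5 − 7² = 246.
β₁ = (33·5 − 7·(-11))/246 = 121/123; β₀ = (59·(-11) − 7·33)/246 = -440/123.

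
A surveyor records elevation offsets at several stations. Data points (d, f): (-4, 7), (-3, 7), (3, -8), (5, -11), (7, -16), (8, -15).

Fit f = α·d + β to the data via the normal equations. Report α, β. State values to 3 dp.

Entries of MᵀM: Σd·d = 172, Σd = 16, Σ1 = 6.
Right-hand side: Σd·f = -360, Σf = -36.
So MᵀM·[α, β]ᵀ = Mᵀf: [[172, 16]; [16, 6]]·[α, β]ᵀ = [-360, -36]ᵀ.
Eliminating β: 6·(row 1) − 16·(row 2) gives 776·α = 6·(-360) − 16·(-36) = -1584, so α = -198/97.
Then β = ((-36) − 16·(-198/97))/6 = -54/97.

α = -2.041, β = -0.557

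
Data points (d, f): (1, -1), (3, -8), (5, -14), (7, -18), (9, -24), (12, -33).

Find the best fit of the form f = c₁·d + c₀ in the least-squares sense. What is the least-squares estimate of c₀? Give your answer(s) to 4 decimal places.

c₀ = 1.1113

With design matrix A, AᵀA = [[309, 37]; [37, 6]] and Aᵀf = [-833, -98]ᵀ.
Determinant 309·6 − 37² = 485.
c₁ = ((-833)·6 − 37·(-98))/485 = -1372/485; c₀ = (309·(-98) − 37·(-833))/485 = 539/485.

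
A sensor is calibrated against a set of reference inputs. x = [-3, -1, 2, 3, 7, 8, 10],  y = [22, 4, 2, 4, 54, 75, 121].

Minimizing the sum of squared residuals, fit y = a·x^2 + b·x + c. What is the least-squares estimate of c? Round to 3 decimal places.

c = 0.261

The normal system MᵀM·[a, b, c]ᵀ = Mᵀy is [[16676, 1862, 236]; [1862, 236, 26]; [236, 26, 7]]·[a, b, c]ᵀ = [19792, 2134, 282]ᵀ.
Row-reducing yields a = 211881/142723, b = -385250/142723, c = 37210/142723.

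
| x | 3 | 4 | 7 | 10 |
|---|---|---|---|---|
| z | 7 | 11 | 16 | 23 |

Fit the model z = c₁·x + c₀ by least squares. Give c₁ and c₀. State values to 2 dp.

c₁ = 2.17, c₀ = 1.25

Entries of MᵀM: Σx·x = 174, Σx = 24, Σ1 = 4.
And Σx·z = 407, Σz = 57.
det = 174·4 − 24² = 120.
c₁ = (407·4 − 24·57)/120 = 13/6; c₀ = (174·57 − 24·407)/120 = 5/4.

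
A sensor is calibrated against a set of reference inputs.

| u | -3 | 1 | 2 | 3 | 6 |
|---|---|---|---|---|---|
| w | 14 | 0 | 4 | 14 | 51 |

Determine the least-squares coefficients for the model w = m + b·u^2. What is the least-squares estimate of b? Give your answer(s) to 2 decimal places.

b = 1.44

Entries of XᵀX: Σ1 = 5, Σu^2 = 59, Σu^2·u^2 = 1475.
For Xᵀw: Σw = 83, Σu^2·w = 2104.
Δ = 5·1475 − 59² = 3894.
m = (83·1475 − 59·2104)/3894 = -29/66; b = (5·2104 − 59·83)/3894 = 5623/3894.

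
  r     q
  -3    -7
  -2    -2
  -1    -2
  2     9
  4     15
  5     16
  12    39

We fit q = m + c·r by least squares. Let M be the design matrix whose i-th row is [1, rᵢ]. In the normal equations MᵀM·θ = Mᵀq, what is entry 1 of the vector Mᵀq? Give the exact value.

Entry 1 ↔ basis 1, so (Mᵀq)_{1} = Σᵢ qᵢ = (1)·(-7) + (1)·(-2) + (1)·(-2) + (1)·(9) + (1)·(15) + (1)·(16) + (1)·(39) = 68.

68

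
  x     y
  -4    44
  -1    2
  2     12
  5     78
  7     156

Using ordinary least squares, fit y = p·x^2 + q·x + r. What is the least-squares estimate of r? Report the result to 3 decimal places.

r = -1.670

The normal equations are: 3299·p + 411·q + 95·r = 10348;  411·p + 95·q + 9·r = 1328;  95·p + 9·q + 5·r = 292.
Solving the 3×3 system (Gaussian elimination) gives p = 77360/25053, q = 6498/8351, r = -41834/25053.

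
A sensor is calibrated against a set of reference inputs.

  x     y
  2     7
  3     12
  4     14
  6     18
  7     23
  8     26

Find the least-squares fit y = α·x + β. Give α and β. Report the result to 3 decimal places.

α = 2.964, β = 1.845

With design matrix A, AᵀA = [[178, 30]; [30, 6]] and Aᵀy = [583, 100]ᵀ.
Δ = 178·6 − 30² = 168.
α = (583·6 − 30·100)/168 = 83/28; β = (178·100 − 30·583)/168 = 155/84.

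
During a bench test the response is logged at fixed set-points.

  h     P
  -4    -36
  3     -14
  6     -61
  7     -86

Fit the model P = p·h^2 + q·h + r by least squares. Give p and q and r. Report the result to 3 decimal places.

Compute the Gram sums: Σh^2·h^2 = 4034, Σh^2·h = 522, Σh^2 = 110, Σh·h = 110, Σh = 12, Σ1 = 4.
Right-hand side: Σh^2·P = -7112, Σh·P = -866, ΣP = -197.
So MᵀM·[p, q, r]ᵀ = MᵀP: [[4034, 522, 110]; [522, 110, 12]; [110, 12, 4]]·[p, q, r]ᵀ = [-7112, -866, -197]ᵀ.
Inverting the 3×3 Gram matrix, [p, q, r]ᵀ = [-72593/37802, 47869/37802, -4524/18901]ᵀ.

p = -1.920, q = 1.266, r = -0.239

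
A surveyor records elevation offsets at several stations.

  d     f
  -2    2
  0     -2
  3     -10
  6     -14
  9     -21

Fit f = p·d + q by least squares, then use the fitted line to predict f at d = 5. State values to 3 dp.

The normal system AᵀA·[p, q]ᵀ = Aᵀf is [[130, 16]; [16, 5]]·[p, q]ᵀ = [-307, -45]ᵀ.
Δ = 130·5 − 16² = 394.
p = ((-307)·5 − 16·(-45))/394 = -815/394; q = (130·(-45) − 16·(-307))/394 = -469/197.
At d = 5: f̂ = (-815/394)·(5) + (-469/197)·(1) = -5013/394.

f̂ = -12.723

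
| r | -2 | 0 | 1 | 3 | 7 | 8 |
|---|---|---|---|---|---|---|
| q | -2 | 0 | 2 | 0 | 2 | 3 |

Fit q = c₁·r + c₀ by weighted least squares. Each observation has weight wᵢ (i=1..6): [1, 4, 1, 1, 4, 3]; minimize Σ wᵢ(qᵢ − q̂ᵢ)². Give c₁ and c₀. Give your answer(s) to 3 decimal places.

c₁ = 0.353, c₀ = -0.148

Compute the Gram sums: Σwᵢ·r·r = 402, Σwᵢ·r = 54, Σwᵢ·1 = 14.
For AᵀWq: Σwᵢ·r·q = 134, Σwᵢ·q = 17.
Δ = 402·14 − 54² = 2712.
c₁ = (134·14 − 54·17)/2712 = 479/1356; c₀ = (402·17 − 54·134)/2712 = -67/452.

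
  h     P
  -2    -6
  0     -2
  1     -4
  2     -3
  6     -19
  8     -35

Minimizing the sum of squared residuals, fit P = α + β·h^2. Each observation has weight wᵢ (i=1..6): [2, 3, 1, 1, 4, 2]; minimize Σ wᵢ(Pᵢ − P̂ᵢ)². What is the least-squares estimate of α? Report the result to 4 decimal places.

From the data, Σwᵢ·1 = 13, Σwᵢ·h^2 = 285, Σwᵢ·h^2·h^2 = 13425.
And Σwᵢ·P = -171, Σwᵢ·h^2·P = -7280.
Normal equations: [[13, 285]; [285, 13425]]·[α, β]ᵀ = [-171, -7280]ᵀ.
det = 13·13425 − 285² = 93300.
α = ((-171)·13425 − 285·(-7280))/93300 = -2945/1244; β = (13·(-7280) − 285·(-171))/93300 = -9181/18660.

α = -2.3674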